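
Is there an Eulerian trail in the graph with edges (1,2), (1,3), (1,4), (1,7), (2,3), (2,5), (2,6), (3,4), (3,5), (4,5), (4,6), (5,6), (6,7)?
Yes — and in fact it has an Eulerian circuit (the graph is connected and all 7 vertices have even degree)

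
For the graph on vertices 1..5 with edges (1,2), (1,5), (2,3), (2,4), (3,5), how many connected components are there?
1 (components: {1, 2, 3, 4, 5})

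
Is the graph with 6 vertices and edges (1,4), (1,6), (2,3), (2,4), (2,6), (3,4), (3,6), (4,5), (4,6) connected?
Yes (BFS from 1 visits [1, 4, 6, 2, 3, 5] — all 6 vertices reached)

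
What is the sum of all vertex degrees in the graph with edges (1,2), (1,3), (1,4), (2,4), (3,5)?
10 (handshake: sum of degrees = 2|E| = 2 x 5 = 10)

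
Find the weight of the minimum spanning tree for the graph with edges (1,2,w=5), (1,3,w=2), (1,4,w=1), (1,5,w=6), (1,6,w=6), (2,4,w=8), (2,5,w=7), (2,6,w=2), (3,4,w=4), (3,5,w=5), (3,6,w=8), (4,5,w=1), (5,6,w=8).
11 (MST edges: (1,2,w=5), (1,3,w=2), (1,4,w=1), (2,6,w=2), (4,5,w=1); sum of weights 5 + 2 + 1 + 2 + 1 = 11)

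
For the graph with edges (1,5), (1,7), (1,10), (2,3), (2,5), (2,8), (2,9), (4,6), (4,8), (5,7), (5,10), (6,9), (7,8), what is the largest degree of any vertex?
4 (attained at vertices 2, 5)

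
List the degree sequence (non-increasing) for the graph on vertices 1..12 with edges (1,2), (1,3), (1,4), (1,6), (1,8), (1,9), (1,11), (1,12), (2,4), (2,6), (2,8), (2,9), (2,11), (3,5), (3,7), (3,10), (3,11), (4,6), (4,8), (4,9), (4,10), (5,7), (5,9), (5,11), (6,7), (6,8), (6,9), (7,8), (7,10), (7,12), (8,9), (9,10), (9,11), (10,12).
[8, 8, 6, 6, 6, 6, 6, 5, 5, 5, 4, 3] (degrees: deg(1)=8, deg(2)=6, deg(3)=5, deg(4)=6, deg(5)=4, deg(6)=6, deg(7)=6, deg(8)=6, deg(9)=8, deg(10)=5, deg(11)=5, deg(12)=3)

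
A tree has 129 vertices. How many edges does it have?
128 (A tree on V vertices has V - 1 edges, so 129 - 1 = 128)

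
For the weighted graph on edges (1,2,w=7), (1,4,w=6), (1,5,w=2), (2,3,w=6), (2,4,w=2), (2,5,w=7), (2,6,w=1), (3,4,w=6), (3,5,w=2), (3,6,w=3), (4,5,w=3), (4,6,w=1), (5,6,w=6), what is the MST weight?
9 (MST edges: (1,5,w=2), (2,6,w=1), (3,5,w=2), (3,6,w=3), (4,6,w=1); sum of weights 2 + 1 + 2 + 3 + 1 = 9)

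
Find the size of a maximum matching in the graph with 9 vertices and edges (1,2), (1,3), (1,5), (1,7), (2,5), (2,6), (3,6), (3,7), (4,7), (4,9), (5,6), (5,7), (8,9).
4 (matching: (1,3), (4,7), (5,6), (8,9); upper bound floor(n/2) = floor(9/2) = 4)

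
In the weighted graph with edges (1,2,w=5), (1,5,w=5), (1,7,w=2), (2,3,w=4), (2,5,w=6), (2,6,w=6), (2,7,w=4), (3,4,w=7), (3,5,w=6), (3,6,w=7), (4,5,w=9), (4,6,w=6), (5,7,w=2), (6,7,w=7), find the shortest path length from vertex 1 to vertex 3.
9 (path: 1 -> 2 -> 3; weights 5 + 4 = 9)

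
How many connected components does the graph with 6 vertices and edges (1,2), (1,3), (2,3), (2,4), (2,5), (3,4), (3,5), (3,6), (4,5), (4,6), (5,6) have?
1 (components: {1, 2, 3, 4, 5, 6})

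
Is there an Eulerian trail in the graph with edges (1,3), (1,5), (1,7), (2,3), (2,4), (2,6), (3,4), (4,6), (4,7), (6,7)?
No (6 vertices have odd degree: {1, 2, 3, 5, 6, 7}; Eulerian path requires 0 or 2)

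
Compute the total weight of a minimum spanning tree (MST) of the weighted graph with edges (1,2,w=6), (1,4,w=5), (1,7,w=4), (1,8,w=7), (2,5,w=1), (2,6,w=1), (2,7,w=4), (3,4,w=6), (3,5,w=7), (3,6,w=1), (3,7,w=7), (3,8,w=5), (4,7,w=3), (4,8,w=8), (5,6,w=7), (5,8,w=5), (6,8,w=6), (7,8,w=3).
17 (MST edges: (1,7,w=4), (2,5,w=1), (2,6,w=1), (2,7,w=4), (3,6,w=1), (4,7,w=3), (7,8,w=3); sum of weights 4 + 1 + 1 + 4 + 1 + 3 + 3 = 17)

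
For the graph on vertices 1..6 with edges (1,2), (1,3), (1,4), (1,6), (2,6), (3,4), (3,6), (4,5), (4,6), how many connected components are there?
1 (components: {1, 2, 3, 4, 5, 6})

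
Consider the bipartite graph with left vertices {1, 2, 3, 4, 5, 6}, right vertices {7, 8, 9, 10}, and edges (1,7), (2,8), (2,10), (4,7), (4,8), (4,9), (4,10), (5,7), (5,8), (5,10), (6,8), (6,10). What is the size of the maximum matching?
4 (matching: (1,7), (2,10), (4,9), (5,8); upper bound min(|L|,|R|) = min(6,4) = 4)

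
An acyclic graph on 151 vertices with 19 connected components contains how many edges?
132 (Each of the 19 component trees on V_i vertices has V_i - 1 edges; summing gives V - C = 151 - 19 = 132)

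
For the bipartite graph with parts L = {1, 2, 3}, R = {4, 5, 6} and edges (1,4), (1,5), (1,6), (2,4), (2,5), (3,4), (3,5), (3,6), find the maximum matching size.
3 (matching: (1,6), (2,5), (3,4); upper bound min(|L|,|R|) = min(3,3) = 3)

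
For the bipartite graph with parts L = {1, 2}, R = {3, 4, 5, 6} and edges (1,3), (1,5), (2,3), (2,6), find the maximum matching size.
2 (matching: (1,5), (2,6); upper bound min(|L|,|R|) = min(2,4) = 2)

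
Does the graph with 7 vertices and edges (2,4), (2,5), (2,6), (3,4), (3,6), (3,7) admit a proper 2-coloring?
Yes. Partition: {1, 2, 3}, {4, 5, 6, 7}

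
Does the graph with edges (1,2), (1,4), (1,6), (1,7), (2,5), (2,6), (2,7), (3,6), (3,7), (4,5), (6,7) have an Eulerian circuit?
Yes (the graph is connected and all 7 vertices have even degree)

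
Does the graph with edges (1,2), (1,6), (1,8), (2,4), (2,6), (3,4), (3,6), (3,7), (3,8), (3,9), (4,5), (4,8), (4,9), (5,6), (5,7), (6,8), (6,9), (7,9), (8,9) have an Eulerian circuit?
No (8 vertices have odd degree: {1, 2, 3, 4, 5, 7, 8, 9}; Eulerian circuit requires 0)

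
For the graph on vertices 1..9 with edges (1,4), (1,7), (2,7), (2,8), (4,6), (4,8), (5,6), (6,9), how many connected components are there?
2 (components: {1, 2, 4, 5, 6, 7, 8, 9}, {3})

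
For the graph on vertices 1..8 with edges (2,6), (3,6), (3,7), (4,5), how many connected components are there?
4 (components: {1}, {2, 3, 6, 7}, {4, 5}, {8})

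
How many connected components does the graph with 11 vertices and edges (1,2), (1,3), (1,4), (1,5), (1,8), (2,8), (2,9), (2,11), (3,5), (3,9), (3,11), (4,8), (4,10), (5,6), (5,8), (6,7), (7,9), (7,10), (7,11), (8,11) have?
1 (components: {1, 2, 3, 4, 5, 6, 7, 8, 9, 10, 11})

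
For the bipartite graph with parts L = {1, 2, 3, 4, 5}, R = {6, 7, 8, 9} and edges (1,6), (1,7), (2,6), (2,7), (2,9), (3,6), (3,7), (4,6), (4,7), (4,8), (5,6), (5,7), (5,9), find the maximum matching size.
4 (matching: (1,7), (2,9), (3,6), (4,8); upper bound min(|L|,|R|) = min(5,4) = 4)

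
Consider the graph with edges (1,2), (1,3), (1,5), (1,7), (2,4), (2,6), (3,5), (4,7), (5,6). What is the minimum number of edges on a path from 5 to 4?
3 (path: 5 -> 1 -> 7 -> 4, 3 edges)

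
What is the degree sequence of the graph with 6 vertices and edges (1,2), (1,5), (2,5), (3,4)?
[2, 2, 2, 1, 1, 0] (degrees: deg(1)=2, deg(2)=2, deg(3)=1, deg(4)=1, deg(5)=2, deg(6)=0)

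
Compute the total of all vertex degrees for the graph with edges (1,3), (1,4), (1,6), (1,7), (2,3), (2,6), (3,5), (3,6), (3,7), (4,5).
20 (handshake: sum of degrees = 2|E| = 2 x 10 = 20)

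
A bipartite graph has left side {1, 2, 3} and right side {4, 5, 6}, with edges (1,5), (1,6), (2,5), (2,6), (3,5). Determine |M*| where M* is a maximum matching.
2 (matching: (1,6), (2,5); upper bound min(|L|,|R|) = min(3,3) = 3)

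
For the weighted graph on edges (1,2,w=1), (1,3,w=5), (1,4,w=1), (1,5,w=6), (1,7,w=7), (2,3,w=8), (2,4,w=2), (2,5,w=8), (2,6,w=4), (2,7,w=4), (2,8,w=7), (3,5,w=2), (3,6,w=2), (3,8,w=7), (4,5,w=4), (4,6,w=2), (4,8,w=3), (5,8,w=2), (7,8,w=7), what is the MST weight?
14 (MST edges: (1,2,w=1), (1,4,w=1), (2,7,w=4), (3,5,w=2), (3,6,w=2), (4,6,w=2), (5,8,w=2); sum of weights 1 + 1 + 4 + 2 + 2 + 2 + 2 = 14)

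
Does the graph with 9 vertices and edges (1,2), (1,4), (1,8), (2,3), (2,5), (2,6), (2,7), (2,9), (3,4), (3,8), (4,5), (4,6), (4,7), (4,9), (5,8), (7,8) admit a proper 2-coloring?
Yes. Partition: {1, 3, 5, 6, 7, 9}, {2, 4, 8}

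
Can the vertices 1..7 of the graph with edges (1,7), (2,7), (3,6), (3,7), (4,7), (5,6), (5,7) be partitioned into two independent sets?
Yes. Partition: {1, 2, 3, 4, 5}, {6, 7}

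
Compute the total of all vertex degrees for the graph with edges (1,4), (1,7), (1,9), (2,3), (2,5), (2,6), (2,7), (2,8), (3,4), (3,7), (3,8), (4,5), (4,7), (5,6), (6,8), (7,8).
32 (handshake: sum of degrees = 2|E| = 2 x 16 = 32)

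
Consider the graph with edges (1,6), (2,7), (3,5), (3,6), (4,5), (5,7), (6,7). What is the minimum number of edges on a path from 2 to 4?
3 (path: 2 -> 7 -> 5 -> 4, 3 edges)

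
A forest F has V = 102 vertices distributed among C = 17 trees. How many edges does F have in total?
85 (Each of the 17 component trees on V_i vertices has V_i - 1 edges; summing gives V - C = 102 - 17 = 85)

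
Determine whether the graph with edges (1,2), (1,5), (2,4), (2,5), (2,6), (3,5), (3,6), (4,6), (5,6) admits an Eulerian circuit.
Yes (the graph is connected and all 6 vertices have even degree)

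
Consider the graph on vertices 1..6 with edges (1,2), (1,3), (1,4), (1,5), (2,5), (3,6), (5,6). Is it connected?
Yes (BFS from 1 visits [1, 2, 3, 4, 5, 6] — all 6 vertices reached)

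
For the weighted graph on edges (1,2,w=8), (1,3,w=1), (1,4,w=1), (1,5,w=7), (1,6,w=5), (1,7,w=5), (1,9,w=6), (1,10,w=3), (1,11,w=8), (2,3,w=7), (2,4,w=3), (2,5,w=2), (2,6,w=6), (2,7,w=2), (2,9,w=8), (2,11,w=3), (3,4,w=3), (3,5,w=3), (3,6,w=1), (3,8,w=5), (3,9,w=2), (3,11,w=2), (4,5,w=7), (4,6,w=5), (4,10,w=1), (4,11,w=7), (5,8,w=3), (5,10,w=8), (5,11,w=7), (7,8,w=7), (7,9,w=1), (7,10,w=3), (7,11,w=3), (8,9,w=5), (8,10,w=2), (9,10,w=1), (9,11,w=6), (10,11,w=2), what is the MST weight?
14 (MST edges: (1,3,w=1), (1,4,w=1), (2,5,w=2), (2,7,w=2), (3,6,w=1), (3,11,w=2), (4,10,w=1), (7,9,w=1), (8,10,w=2), (9,10,w=1); sum of weights 1 + 1 + 2 + 2 + 1 + 2 + 1 + 1 + 2 + 1 = 14)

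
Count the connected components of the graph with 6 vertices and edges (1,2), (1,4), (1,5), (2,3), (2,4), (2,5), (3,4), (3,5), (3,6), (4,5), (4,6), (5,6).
1 (components: {1, 2, 3, 4, 5, 6})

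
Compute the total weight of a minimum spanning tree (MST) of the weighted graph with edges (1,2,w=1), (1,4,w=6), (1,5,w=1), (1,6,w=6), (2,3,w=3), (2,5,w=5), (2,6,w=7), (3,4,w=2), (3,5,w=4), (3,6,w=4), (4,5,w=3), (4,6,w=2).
9 (MST edges: (1,2,w=1), (1,5,w=1), (2,3,w=3), (3,4,w=2), (4,6,w=2); sum of weights 1 + 1 + 3 + 2 + 2 = 9)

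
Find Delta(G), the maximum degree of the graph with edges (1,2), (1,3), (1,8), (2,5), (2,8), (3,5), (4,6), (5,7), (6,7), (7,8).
3 (attained at vertices 1, 2, 5, 7, 8)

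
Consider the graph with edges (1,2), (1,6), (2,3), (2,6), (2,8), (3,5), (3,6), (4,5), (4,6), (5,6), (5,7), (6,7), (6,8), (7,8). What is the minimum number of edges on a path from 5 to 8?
2 (path: 5 -> 7 -> 8, 2 edges)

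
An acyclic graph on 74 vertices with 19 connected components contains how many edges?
55 (Each of the 19 component trees on V_i vertices has V_i - 1 edges; summing gives V - C = 74 - 19 = 55)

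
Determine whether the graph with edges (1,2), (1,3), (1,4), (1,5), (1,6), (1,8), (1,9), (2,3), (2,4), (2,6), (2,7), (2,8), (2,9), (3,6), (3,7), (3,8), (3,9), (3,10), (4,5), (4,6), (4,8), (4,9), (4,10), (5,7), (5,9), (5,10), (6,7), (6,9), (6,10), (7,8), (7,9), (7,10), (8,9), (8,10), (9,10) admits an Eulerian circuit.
No (10 vertices have odd degree: {1, 2, 3, 4, 5, 6, 7, 8, 9, 10}; Eulerian circuit requires 0)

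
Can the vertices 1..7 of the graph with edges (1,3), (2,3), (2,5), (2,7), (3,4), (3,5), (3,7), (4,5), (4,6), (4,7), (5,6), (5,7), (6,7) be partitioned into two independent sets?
No (odd cycle of length 3: 5 -> 3 -> 4 -> 5)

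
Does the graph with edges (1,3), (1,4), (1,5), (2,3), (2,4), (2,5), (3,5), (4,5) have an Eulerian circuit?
No (4 vertices have odd degree: {1, 2, 3, 4}; Eulerian circuit requires 0)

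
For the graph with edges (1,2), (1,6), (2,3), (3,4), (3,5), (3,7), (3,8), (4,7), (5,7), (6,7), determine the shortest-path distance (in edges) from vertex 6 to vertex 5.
2 (path: 6 -> 7 -> 5, 2 edges)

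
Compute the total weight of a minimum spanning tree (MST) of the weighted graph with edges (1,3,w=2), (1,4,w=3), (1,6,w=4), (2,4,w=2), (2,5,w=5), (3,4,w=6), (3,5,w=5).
16 (MST edges: (1,3,w=2), (1,4,w=3), (1,6,w=4), (2,4,w=2), (2,5,w=5); sum of weights 2 + 3 + 4 + 2 + 5 = 16)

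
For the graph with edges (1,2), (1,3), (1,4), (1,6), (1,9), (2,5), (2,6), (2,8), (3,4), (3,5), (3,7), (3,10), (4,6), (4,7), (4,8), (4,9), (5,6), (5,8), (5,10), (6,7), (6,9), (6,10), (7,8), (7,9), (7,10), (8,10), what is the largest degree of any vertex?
7 (attained at vertex 6)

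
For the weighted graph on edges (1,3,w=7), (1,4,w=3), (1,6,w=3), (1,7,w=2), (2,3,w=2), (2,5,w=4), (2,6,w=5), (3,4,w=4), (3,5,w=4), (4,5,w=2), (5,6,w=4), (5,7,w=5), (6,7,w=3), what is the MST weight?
16 (MST edges: (1,4,w=3), (1,6,w=3), (1,7,w=2), (2,3,w=2), (2,5,w=4), (4,5,w=2); sum of weights 3 + 3 + 2 + 2 + 4 + 2 = 16)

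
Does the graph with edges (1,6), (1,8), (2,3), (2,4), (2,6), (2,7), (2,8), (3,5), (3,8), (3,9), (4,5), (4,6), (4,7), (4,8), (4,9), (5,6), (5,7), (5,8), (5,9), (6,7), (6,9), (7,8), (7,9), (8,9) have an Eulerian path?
Yes (the graph is connected and exactly 2 vertices have odd degree: {2, 8}; any Eulerian path must start and end at those)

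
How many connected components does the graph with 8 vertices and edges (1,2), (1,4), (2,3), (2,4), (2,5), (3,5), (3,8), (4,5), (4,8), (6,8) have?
2 (components: {1, 2, 3, 4, 5, 6, 8}, {7})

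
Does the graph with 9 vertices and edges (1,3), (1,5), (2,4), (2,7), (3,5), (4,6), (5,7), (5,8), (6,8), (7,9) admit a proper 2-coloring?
No (odd cycle of length 3: 3 -> 1 -> 5 -> 3)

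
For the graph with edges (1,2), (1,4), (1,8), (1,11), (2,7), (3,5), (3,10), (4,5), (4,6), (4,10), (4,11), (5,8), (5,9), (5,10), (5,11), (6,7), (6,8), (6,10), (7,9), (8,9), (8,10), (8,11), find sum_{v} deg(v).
44 (handshake: sum of degrees = 2|E| = 2 x 22 = 44)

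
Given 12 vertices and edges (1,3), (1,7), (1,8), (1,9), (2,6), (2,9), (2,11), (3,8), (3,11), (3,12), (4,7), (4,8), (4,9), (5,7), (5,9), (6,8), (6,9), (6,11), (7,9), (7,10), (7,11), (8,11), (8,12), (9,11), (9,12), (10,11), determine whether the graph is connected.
Yes (BFS from 1 visits [1, 3, 7, 8, 9, 11, 12, 4, 5, 10, 6, 2] — all 12 vertices reached)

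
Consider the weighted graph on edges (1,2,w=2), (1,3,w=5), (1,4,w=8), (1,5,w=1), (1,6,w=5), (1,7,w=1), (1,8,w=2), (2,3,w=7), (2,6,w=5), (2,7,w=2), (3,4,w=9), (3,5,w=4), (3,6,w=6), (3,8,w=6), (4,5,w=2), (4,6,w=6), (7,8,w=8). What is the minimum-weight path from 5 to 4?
2 (path: 5 -> 4; weights 2 = 2)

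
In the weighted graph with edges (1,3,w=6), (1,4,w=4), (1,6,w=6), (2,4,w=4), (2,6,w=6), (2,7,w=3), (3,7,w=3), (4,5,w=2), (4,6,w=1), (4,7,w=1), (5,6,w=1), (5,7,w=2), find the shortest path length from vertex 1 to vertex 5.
6 (path: 1 -> 4 -> 5; weights 4 + 2 = 6)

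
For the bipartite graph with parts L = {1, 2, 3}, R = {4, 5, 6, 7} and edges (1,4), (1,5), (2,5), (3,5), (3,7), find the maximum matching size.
3 (matching: (1,4), (2,5), (3,7); upper bound min(|L|,|R|) = min(3,4) = 3)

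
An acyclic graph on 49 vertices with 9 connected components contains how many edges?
40 (Each of the 9 component trees on V_i vertices has V_i - 1 edges; summing gives V - C = 49 - 9 = 40)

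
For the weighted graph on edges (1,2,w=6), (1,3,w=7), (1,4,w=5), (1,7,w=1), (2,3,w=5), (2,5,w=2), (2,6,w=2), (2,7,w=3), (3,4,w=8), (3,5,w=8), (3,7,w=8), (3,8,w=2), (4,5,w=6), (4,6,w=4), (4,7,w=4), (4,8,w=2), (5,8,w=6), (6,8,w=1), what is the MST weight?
13 (MST edges: (1,7,w=1), (2,5,w=2), (2,6,w=2), (2,7,w=3), (3,8,w=2), (4,8,w=2), (6,8,w=1); sum of weights 1 + 2 + 2 + 3 + 2 + 2 + 1 = 13)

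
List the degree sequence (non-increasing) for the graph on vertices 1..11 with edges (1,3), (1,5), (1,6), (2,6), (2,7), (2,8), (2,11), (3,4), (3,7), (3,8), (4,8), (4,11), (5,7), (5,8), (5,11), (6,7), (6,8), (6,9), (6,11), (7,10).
[6, 5, 5, 4, 4, 4, 4, 3, 3, 1, 1] (degrees: deg(1)=3, deg(2)=4, deg(3)=4, deg(4)=3, deg(5)=4, deg(6)=6, deg(7)=5, deg(8)=5, deg(9)=1, deg(10)=1, deg(11)=4)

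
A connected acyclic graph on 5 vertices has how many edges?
4 (A tree on V vertices has V - 1 edges, so 5 - 1 = 4)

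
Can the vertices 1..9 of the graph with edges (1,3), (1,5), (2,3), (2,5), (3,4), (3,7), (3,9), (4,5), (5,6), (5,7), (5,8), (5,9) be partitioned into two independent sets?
Yes. Partition: {1, 2, 4, 6, 7, 8, 9}, {3, 5}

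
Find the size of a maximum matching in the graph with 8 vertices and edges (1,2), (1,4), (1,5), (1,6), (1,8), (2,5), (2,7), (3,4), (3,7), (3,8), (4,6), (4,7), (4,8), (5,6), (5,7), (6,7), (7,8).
4 (matching: (1,6), (2,5), (3,8), (4,7); upper bound floor(n/2) = floor(8/2) = 4)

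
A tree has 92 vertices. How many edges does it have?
91 (A tree on V vertices has V - 1 edges, so 92 - 1 = 91)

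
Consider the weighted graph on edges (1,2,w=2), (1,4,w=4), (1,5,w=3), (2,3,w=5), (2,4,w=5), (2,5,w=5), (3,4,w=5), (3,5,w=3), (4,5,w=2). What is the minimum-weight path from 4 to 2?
5 (path: 4 -> 2; weights 5 = 5)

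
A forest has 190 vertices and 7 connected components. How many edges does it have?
183 (Each of the 7 component trees on V_i vertices has V_i - 1 edges; summing gives V - C = 190 - 7 = 183)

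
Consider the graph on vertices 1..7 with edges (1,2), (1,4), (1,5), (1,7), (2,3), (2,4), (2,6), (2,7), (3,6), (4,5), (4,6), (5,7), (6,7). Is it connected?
Yes (BFS from 1 visits [1, 2, 4, 5, 7, 3, 6] — all 7 vertices reached)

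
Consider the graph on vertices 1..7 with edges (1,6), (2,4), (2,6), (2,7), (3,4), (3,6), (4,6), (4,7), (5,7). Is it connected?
Yes (BFS from 1 visits [1, 6, 2, 3, 4, 7, 5] — all 7 vertices reached)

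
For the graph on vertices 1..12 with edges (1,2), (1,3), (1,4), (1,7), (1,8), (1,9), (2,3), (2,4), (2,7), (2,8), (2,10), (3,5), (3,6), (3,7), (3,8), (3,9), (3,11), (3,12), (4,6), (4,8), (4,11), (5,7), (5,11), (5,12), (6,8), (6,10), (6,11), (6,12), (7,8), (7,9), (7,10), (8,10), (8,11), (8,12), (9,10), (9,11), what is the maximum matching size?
6 (matching: (1,7), (2,4), (3,5), (6,11), (8,12), (9,10); upper bound floor(n/2) = floor(12/2) = 6)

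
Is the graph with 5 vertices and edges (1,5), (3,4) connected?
No, it has 3 components: {1, 5}, {2}, {3, 4}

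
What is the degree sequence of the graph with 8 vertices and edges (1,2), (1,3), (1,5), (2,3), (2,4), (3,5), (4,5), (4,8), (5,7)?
[4, 3, 3, 3, 3, 1, 1, 0] (degrees: deg(1)=3, deg(2)=3, deg(3)=3, deg(4)=3, deg(5)=4, deg(6)=0, deg(7)=1, deg(8)=1)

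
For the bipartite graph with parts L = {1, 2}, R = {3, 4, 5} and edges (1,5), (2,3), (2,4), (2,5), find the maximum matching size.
2 (matching: (1,5), (2,4); upper bound min(|L|,|R|) = min(2,3) = 2)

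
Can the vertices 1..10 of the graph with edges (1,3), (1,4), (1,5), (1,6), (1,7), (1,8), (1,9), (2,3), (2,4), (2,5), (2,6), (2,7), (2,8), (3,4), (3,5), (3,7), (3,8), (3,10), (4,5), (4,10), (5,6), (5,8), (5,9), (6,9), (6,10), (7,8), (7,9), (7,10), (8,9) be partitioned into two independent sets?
No (odd cycle of length 3: 8 -> 1 -> 3 -> 8)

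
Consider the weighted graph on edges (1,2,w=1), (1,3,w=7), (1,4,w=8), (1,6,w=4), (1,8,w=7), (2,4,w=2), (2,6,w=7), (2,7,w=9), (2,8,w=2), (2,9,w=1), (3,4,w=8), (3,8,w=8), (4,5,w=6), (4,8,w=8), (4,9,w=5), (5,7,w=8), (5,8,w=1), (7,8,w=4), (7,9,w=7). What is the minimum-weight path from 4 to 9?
3 (path: 4 -> 2 -> 9; weights 2 + 1 = 3)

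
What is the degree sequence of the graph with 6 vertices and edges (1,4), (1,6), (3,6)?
[2, 2, 1, 1, 0, 0] (degrees: deg(1)=2, deg(2)=0, deg(3)=1, deg(4)=1, deg(5)=0, deg(6)=2)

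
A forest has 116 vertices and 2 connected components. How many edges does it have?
114 (Each of the 2 component trees on V_i vertices has V_i - 1 edges; summing gives V - C = 116 - 2 = 114)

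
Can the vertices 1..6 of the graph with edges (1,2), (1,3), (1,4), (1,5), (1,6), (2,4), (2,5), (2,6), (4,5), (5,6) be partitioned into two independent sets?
No (odd cycle of length 3: 4 -> 1 -> 2 -> 4)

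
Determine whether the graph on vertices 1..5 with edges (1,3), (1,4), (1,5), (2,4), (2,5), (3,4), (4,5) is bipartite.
No (odd cycle of length 3: 4 -> 1 -> 3 -> 4)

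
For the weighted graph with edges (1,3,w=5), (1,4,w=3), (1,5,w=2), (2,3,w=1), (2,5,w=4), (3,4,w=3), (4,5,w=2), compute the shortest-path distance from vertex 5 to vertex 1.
2 (path: 5 -> 1; weights 2 = 2)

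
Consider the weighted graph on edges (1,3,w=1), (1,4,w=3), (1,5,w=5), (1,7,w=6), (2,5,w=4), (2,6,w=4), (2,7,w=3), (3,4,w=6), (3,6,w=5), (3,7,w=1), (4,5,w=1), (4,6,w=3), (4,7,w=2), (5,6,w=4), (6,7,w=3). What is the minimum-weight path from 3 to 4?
3 (path: 3 -> 7 -> 4; weights 1 + 2 = 3)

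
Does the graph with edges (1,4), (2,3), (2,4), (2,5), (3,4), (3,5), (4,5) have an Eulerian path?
No (4 vertices have odd degree: {1, 2, 3, 5}; Eulerian path requires 0 or 2)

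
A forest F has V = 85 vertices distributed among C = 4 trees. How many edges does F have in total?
81 (Each of the 4 component trees on V_i vertices has V_i - 1 edges; summing gives V - C = 85 - 4 = 81)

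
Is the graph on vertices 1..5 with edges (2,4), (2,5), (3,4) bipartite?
Yes. Partition: {1, 2, 3}, {4, 5}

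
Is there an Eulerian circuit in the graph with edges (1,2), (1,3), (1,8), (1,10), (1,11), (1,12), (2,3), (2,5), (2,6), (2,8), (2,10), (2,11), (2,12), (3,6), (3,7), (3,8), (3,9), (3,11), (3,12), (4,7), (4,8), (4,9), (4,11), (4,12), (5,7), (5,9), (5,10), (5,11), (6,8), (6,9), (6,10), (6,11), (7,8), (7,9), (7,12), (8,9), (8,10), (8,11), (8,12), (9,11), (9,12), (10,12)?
No (2 vertices have odd degree: {4, 5}; Eulerian circuit requires 0)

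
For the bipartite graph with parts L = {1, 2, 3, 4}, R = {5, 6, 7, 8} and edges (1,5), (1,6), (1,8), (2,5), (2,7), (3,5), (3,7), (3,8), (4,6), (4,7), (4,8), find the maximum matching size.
4 (matching: (1,8), (2,7), (3,5), (4,6); upper bound min(|L|,|R|) = min(4,4) = 4)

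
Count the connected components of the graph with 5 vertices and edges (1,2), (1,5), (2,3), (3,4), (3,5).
1 (components: {1, 2, 3, 4, 5})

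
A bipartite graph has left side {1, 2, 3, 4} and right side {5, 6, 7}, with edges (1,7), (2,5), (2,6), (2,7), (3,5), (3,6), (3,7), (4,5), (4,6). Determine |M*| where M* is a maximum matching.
3 (matching: (1,7), (2,6), (3,5); upper bound min(|L|,|R|) = min(4,3) = 3)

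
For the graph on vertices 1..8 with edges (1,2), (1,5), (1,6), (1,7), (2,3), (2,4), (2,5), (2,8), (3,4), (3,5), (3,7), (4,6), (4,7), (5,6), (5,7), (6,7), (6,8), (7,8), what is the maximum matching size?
4 (matching: (1,6), (2,4), (3,5), (7,8); upper bound floor(n/2) = floor(8/2) = 4)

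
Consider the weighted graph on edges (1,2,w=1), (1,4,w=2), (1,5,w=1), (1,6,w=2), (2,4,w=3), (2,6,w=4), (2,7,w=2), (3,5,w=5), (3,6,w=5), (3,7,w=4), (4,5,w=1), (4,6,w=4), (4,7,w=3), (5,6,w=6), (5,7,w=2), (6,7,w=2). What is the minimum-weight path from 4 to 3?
6 (path: 4 -> 5 -> 3; weights 1 + 5 = 6)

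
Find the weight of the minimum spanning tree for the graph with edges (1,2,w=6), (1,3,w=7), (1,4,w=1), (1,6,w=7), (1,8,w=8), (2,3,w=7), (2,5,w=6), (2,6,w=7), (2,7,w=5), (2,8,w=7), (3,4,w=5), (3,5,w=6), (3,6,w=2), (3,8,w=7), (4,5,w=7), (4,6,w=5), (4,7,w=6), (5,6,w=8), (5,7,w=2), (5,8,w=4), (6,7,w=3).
22 (MST edges: (1,4,w=1), (2,7,w=5), (3,4,w=5), (3,6,w=2), (5,7,w=2), (5,8,w=4), (6,7,w=3); sum of weights 1 + 5 + 5 + 2 + 2 + 4 + 3 = 22)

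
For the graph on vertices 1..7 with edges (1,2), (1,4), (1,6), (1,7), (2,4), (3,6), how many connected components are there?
2 (components: {1, 2, 3, 4, 6, 7}, {5})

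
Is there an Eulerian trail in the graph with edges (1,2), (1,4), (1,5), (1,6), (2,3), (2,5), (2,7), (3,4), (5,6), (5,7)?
Yes — and in fact it has an Eulerian circuit (the graph is connected and all 7 vertices have even degree)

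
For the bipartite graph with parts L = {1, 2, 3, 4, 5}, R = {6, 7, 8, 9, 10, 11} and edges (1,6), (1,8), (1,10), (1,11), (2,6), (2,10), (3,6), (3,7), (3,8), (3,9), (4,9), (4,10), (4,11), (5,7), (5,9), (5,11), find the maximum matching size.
5 (matching: (1,11), (2,10), (3,8), (4,9), (5,7); upper bound min(|L|,|R|) = min(5,6) = 5)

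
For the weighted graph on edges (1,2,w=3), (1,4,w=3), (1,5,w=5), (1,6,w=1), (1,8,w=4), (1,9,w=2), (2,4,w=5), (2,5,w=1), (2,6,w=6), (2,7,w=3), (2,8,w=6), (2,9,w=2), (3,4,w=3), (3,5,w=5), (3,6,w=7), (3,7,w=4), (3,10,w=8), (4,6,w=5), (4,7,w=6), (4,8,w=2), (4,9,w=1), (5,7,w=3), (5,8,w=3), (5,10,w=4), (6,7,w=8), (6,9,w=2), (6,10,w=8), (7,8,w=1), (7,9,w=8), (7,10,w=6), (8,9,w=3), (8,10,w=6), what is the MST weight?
17 (MST edges: (1,6,w=1), (1,9,w=2), (2,5,w=1), (2,9,w=2), (3,4,w=3), (4,8,w=2), (4,9,w=1), (5,10,w=4), (7,8,w=1); sum of weights 1 + 2 + 1 + 2 + 3 + 2 + 1 + 4 + 1 = 17)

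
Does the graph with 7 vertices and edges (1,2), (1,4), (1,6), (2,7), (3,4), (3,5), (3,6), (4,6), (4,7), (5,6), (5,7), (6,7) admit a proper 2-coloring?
No (odd cycle of length 3: 6 -> 1 -> 4 -> 6)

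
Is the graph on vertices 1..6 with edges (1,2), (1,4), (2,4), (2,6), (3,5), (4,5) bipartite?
No (odd cycle of length 3: 4 -> 1 -> 2 -> 4)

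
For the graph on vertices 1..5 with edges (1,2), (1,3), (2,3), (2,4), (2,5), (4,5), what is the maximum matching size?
2 (matching: (2,3), (4,5); upper bound floor(n/2) = floor(5/2) = 2)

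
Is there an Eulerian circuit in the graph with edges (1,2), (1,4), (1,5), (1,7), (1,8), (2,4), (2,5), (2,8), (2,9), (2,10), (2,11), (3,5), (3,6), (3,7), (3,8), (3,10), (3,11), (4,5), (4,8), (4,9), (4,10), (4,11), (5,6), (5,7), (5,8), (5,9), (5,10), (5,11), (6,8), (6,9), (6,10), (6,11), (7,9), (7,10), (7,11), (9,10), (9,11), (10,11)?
No (4 vertices have odd degree: {1, 2, 4, 9}; Eulerian circuit requires 0)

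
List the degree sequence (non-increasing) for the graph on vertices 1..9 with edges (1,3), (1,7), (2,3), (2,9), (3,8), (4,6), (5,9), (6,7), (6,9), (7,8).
[3, 3, 3, 3, 2, 2, 2, 1, 1] (degrees: deg(1)=2, deg(2)=2, deg(3)=3, deg(4)=1, deg(5)=1, deg(6)=3, deg(7)=3, deg(8)=2, deg(9)=3)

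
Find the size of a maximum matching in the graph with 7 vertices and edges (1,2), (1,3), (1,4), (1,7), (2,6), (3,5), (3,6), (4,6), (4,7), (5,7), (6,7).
3 (matching: (1,2), (3,6), (5,7); upper bound floor(n/2) = floor(7/2) = 3)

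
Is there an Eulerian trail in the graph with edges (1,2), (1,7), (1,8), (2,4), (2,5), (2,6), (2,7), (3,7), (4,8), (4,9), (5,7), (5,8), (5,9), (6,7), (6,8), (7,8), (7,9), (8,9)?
No (6 vertices have odd degree: {1, 2, 3, 4, 6, 7}; Eulerian path requires 0 or 2)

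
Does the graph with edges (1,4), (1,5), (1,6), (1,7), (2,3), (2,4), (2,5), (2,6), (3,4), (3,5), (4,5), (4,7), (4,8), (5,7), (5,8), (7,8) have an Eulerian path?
Yes (the graph is connected and exactly 2 vertices have odd degree: {3, 8}; any Eulerian path must start and end at those)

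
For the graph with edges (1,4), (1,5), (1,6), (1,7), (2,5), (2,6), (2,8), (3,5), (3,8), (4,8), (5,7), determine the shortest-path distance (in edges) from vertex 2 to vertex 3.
2 (path: 2 -> 5 -> 3, 2 edges)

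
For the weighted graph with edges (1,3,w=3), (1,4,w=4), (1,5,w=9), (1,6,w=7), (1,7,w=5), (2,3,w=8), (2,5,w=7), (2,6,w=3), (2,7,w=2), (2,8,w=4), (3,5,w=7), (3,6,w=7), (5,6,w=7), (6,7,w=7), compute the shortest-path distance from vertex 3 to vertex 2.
8 (path: 3 -> 2; weights 8 = 8)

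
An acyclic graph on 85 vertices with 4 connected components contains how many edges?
81 (Each of the 4 component trees on V_i vertices has V_i - 1 edges; summing gives V - C = 85 - 4 = 81)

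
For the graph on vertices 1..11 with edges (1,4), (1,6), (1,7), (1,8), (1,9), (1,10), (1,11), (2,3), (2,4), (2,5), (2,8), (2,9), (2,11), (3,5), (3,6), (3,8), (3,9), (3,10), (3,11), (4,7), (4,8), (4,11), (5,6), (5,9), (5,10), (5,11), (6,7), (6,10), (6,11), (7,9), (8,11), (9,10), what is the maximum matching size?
5 (matching: (1,11), (2,8), (3,10), (5,9), (6,7); upper bound floor(n/2) = floor(11/2) = 5)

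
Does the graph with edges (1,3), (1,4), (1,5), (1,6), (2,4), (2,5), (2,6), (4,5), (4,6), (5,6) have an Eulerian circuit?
No (2 vertices have odd degree: {2, 3}; Eulerian circuit requires 0)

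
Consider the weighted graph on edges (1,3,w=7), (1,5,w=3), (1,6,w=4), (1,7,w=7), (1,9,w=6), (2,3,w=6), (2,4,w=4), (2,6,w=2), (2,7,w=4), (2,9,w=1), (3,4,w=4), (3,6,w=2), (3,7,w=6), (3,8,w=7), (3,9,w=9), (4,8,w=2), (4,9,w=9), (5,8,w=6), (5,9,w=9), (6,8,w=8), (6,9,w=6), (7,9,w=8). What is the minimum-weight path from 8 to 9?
7 (path: 8 -> 4 -> 2 -> 9; weights 2 + 4 + 1 = 7)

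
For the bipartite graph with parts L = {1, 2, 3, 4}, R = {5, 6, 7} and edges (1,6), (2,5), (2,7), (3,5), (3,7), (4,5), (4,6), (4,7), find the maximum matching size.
3 (matching: (1,6), (2,7), (3,5); upper bound min(|L|,|R|) = min(4,3) = 3)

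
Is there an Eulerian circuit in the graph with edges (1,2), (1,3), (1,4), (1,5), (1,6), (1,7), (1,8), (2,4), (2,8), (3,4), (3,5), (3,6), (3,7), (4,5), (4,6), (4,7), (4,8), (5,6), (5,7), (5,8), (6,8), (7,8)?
No (6 vertices have odd degree: {1, 2, 3, 4, 6, 7}; Eulerian circuit requires 0)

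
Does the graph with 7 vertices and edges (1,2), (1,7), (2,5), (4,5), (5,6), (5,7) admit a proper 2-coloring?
Yes. Partition: {1, 3, 5}, {2, 4, 6, 7}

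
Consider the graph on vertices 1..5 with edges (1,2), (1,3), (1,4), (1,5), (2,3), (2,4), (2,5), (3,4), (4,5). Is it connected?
Yes (BFS from 1 visits [1, 2, 3, 4, 5] — all 5 vertices reached)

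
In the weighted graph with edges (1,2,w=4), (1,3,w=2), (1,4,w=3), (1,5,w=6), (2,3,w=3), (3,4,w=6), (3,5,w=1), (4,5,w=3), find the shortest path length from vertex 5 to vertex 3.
1 (path: 5 -> 3; weights 1 = 1)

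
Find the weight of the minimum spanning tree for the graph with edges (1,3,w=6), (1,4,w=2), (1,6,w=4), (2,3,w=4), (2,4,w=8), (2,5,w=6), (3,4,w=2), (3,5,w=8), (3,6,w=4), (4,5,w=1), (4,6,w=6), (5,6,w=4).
13 (MST edges: (1,4,w=2), (1,6,w=4), (2,3,w=4), (3,4,w=2), (4,5,w=1); sum of weights 2 + 4 + 4 + 2 + 1 = 13)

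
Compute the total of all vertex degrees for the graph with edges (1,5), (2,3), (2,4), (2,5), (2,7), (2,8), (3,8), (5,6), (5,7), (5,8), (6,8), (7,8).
24 (handshake: sum of degrees = 2|E| = 2 x 12 = 24)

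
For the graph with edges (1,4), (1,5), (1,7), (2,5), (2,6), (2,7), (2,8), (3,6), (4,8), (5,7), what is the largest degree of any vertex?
4 (attained at vertex 2)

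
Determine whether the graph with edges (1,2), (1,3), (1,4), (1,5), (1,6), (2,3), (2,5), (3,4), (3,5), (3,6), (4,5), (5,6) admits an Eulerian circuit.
No (6 vertices have odd degree: {1, 2, 3, 4, 5, 6}; Eulerian circuit requires 0)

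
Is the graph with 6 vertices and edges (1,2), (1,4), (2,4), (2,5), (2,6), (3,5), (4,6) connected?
Yes (BFS from 1 visits [1, 2, 4, 5, 6, 3] — all 6 vertices reached)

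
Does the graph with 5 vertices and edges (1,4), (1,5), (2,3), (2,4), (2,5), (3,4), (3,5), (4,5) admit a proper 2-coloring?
No (odd cycle of length 3: 5 -> 1 -> 4 -> 5)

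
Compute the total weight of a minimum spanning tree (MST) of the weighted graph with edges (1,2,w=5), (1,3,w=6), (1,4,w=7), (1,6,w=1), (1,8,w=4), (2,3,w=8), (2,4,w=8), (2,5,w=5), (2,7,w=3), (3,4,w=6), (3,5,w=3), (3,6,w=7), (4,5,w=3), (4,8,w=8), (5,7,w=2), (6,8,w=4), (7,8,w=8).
21 (MST edges: (1,2,w=5), (1,6,w=1), (1,8,w=4), (2,7,w=3), (3,5,w=3), (4,5,w=3), (5,7,w=2); sum of weights 5 + 1 + 4 + 3 + 3 + 3 + 2 = 21)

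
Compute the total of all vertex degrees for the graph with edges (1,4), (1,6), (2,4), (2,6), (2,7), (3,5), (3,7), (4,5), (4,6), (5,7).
20 (handshake: sum of degrees = 2|E| = 2 x 10 = 20)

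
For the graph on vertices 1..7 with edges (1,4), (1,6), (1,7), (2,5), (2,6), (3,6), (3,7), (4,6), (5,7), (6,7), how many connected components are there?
1 (components: {1, 2, 3, 4, 5, 6, 7})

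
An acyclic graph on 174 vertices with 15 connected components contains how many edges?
159 (Each of the 15 component trees on V_i vertices has V_i - 1 edges; summing gives V - C = 174 - 15 = 159)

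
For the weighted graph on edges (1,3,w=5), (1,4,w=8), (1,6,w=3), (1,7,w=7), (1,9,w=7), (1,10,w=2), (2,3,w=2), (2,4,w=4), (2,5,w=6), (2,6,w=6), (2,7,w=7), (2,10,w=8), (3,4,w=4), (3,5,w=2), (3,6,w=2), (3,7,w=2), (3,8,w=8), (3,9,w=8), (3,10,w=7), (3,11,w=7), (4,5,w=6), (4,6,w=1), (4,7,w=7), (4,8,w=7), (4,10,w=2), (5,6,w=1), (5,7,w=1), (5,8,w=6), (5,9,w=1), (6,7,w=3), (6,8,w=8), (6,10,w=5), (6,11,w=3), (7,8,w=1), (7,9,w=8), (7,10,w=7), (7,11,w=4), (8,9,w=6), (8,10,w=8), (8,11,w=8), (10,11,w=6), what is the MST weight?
16 (MST edges: (1,10,w=2), (2,3,w=2), (3,7,w=2), (4,6,w=1), (4,10,w=2), (5,6,w=1), (5,7,w=1), (5,9,w=1), (6,11,w=3), (7,8,w=1); sum of weights 2 + 2 + 2 + 1 + 2 + 1 + 1 + 1 + 3 + 1 = 16)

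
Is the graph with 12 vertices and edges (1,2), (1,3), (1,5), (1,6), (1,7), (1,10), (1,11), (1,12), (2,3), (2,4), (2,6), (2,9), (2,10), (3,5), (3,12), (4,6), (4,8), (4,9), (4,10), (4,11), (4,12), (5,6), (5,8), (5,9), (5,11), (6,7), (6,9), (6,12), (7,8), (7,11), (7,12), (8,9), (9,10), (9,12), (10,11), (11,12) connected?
Yes (BFS from 1 visits [1, 2, 3, 5, 6, 7, 10, 11, 12, 4, 9, 8] — all 12 vertices reached)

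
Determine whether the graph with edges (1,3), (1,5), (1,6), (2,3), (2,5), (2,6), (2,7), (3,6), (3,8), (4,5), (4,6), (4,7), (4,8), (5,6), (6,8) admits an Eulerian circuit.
No (2 vertices have odd degree: {1, 8}; Eulerian circuit requires 0)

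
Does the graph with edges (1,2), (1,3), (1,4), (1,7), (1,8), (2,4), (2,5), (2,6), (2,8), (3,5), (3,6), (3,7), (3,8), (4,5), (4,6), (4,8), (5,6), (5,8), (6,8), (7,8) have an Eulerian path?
No (8 vertices have odd degree: {1, 2, 3, 4, 5, 6, 7, 8}; Eulerian path requires 0 or 2)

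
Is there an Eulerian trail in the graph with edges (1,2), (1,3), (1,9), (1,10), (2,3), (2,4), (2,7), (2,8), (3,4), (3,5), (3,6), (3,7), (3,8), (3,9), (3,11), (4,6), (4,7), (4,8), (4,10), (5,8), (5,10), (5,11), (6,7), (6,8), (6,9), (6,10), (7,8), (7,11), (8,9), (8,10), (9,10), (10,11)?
No (4 vertices have odd degree: {2, 3, 9, 10}; Eulerian path requires 0 or 2)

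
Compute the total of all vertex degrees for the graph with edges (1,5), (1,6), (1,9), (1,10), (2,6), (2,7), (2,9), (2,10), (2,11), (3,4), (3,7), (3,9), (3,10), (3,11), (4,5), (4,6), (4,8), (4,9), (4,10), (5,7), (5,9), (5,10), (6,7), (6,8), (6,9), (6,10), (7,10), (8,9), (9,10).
58 (handshake: sum of degrees = 2|E| = 2 x 29 = 58)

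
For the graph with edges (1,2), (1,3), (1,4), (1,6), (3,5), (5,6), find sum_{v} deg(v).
12 (handshake: sum of degrees = 2|E| = 2 x 6 = 12)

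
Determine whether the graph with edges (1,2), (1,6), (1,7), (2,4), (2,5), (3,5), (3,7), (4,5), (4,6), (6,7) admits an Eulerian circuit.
No (6 vertices have odd degree: {1, 2, 4, 5, 6, 7}; Eulerian circuit requires 0)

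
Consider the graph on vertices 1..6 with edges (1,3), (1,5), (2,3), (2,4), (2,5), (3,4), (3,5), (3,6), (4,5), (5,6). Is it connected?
Yes (BFS from 1 visits [1, 3, 5, 2, 4, 6] — all 6 vertices reached)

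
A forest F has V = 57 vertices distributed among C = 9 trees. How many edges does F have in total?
48 (Each of the 9 component trees on V_i vertices has V_i - 1 edges; summing gives V - C = 57 - 9 = 48)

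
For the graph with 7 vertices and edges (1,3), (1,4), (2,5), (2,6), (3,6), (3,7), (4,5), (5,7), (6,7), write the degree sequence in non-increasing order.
[3, 3, 3, 3, 2, 2, 2] (degrees: deg(1)=2, deg(2)=2, deg(3)=3, deg(4)=2, deg(5)=3, deg(6)=3, deg(7)=3)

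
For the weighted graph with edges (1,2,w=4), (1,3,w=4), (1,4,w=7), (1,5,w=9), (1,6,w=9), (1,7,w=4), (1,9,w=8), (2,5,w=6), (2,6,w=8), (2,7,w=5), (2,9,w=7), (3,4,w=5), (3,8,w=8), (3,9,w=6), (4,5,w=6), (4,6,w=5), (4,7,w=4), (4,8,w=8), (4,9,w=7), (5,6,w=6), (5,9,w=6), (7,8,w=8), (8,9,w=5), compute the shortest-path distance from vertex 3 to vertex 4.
5 (path: 3 -> 4; weights 5 = 5)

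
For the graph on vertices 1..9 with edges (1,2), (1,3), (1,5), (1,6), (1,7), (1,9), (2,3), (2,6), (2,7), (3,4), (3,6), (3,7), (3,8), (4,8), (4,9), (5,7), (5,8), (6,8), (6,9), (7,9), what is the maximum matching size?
4 (matching: (1,2), (3,8), (5,7), (6,9); upper bound floor(n/2) = floor(9/2) = 4)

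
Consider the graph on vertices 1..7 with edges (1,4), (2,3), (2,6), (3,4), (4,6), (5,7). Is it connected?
No, it has 2 components: {1, 2, 3, 4, 6}, {5, 7}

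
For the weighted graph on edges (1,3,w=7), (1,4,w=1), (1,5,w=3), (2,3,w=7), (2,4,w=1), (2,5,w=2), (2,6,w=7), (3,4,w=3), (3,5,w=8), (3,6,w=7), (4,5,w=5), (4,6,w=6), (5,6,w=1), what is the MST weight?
8 (MST edges: (1,4,w=1), (2,4,w=1), (2,5,w=2), (3,4,w=3), (5,6,w=1); sum of weights 1 + 1 + 2 + 3 + 1 = 8)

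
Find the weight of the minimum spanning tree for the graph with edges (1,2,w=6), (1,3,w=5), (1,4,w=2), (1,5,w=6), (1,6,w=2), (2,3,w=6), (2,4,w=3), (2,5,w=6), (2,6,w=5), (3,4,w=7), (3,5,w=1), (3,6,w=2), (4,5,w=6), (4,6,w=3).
10 (MST edges: (1,4,w=2), (1,6,w=2), (2,4,w=3), (3,5,w=1), (3,6,w=2); sum of weights 2 + 2 + 3 + 1 + 2 = 10)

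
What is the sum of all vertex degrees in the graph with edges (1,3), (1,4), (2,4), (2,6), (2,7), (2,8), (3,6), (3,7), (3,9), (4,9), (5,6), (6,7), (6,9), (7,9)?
28 (handshake: sum of degrees = 2|E| = 2 x 14 = 28)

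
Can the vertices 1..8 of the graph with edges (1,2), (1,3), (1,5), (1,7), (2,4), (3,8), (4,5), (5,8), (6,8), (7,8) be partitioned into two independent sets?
Yes. Partition: {1, 4, 8}, {2, 3, 5, 6, 7}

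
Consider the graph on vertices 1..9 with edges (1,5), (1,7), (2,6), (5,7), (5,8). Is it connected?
No, it has 5 components: {1, 5, 7, 8}, {2, 6}, {3}, {4}, {9}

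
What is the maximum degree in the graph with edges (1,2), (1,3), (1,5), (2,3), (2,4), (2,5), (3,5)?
4 (attained at vertex 2)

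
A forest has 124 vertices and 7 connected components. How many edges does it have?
117 (Each of the 7 component trees on V_i vertices has V_i - 1 edges; summing gives V - C = 124 - 7 = 117)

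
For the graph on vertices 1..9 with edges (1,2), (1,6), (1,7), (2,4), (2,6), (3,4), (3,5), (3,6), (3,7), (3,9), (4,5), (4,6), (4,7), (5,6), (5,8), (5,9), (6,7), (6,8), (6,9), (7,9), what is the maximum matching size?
4 (matching: (1,7), (2,4), (5,9), (6,8); upper bound floor(n/2) = floor(9/2) = 4)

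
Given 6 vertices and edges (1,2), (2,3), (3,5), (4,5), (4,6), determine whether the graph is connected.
Yes (BFS from 1 visits [1, 2, 3, 5, 4, 6] — all 6 vertices reached)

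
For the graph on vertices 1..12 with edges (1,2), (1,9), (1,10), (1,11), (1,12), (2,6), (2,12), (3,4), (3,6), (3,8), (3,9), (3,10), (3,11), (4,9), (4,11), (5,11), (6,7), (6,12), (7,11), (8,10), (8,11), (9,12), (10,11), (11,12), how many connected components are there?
1 (components: {1, 2, 3, 4, 5, 6, 7, 8, 9, 10, 11, 12})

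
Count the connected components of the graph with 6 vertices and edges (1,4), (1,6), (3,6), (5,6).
2 (components: {1, 3, 4, 5, 6}, {2})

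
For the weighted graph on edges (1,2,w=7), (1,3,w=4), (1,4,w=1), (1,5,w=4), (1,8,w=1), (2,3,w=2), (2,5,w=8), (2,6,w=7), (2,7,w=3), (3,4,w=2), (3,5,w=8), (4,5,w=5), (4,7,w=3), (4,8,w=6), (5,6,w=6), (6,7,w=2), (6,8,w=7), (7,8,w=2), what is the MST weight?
14 (MST edges: (1,4,w=1), (1,5,w=4), (1,8,w=1), (2,3,w=2), (3,4,w=2), (6,7,w=2), (7,8,w=2); sum of weights 1 + 4 + 1 + 2 + 2 + 2 + 2 = 14)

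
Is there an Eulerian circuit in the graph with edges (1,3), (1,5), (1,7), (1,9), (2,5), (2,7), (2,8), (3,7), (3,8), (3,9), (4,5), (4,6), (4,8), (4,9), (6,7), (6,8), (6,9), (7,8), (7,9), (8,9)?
No (2 vertices have odd degree: {2, 5}; Eulerian circuit requires 0)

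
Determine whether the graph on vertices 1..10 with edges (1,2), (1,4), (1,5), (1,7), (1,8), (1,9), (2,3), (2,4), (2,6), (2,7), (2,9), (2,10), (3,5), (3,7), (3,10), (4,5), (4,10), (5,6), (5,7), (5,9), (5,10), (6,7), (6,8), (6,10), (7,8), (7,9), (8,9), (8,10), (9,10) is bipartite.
No (odd cycle of length 3: 9 -> 1 -> 8 -> 9)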